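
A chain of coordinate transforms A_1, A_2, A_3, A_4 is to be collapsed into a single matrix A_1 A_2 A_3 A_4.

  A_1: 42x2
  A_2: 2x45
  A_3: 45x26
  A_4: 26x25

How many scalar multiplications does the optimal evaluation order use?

5740

Adjacent pairs: A_1A_2 = 42·2·45 = 3780; A_2A_3 = 2·45·26 = 2340; A_3A_4 = 45·26·25 = 29250.
Length 3: A_1..A_3: k=1: 0+2340+42·2·26=4524; k=2: 3780+0+42·45·26=52920 → min 4524 | A_2..A_4: k=2: 0+29250+2·45·25=31500; k=3: 2340+0+2·26·25=3640 → min 3640.
Length 4: A_1..A_4: k=1: 0+3640+42·2·25=5740; k=2: 3780+29250+42·45·25=80280; k=3: 4524+0+42·26·25=31824 → min 5740.
Optimal order: (A_1 ((A_2 A_3) A_4)) with cost 5740.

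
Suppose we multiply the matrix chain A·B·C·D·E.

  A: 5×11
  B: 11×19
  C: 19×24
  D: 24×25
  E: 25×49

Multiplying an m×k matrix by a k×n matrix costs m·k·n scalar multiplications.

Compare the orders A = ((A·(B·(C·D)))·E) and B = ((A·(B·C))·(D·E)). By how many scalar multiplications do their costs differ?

Order A = ((A·(B·(C·D)))·E): (C·D): 19×24 by 24×25 → 19×25, cost 19·24·25 = 11400; (B·(C·D)): 11×19 by 19×25 → 11×25, cost 11·19·25 = 5225; cumulative 16625; (A·(B·(C·D))): 5×11 by 11×25 → 5×25, cost 5·11·25 = 1375; cumulative 18000; ((A·(B·(C·D)))·E): 5×25 by 25×49 → 5×49, cost 5·25·49 = 6125; cumulative 24125. Total 24125.
Order B = ((A·(B·C))·(D·E)): (B·C): 11×19 by 19×24 → 11×24, cost 11·19·24 = 5016; (A·(B·C)): 5×11 by 11×24 → 5×24, cost 5·11·24 = 1320; cumulative 6336; (D·E): 24×25 by 25×49 → 24×49, cost 24·25·49 = 29400; ((A·(B·C))·(D·E)): 5×24 by 24×49 → 5×49, cost 5·24·49 = 5880; cumulative 41616. Total 41616.
Difference: |24125 − 41616| = 17491.

17491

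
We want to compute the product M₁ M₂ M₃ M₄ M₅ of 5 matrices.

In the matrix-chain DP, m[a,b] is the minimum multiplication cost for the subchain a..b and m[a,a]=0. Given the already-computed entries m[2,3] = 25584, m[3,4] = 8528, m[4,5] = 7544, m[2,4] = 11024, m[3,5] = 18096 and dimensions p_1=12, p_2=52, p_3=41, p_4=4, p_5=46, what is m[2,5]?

m[2,5] = min over k∈[2,4] of m[2,k]+m[k+1,5]+p_{1}·p_k·p_{5}.
k=2: 0 + 18096 + 12·52·46 = 46800; k=3: 25584 + 7544 + 12·41·46 = 55760; k=4: 11024 + 0 + 12·4·46 = 13232.
Minimum: 13232 at k=4.

13232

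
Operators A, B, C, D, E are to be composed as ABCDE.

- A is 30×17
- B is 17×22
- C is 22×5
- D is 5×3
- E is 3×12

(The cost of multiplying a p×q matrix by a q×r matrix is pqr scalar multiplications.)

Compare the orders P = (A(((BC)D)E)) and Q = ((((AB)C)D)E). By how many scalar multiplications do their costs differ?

Order P = (A(((BC)D)E)): (BC): 17×22 by 22×5 → 17×5, cost 17·22·5 = 1870; ((BC)D): 17×5 by 5×3 → 17×3, cost 17·5·3 = 255; cumulative 2125; (((BC)D)E): 17×3 by 3×12 → 17×12, cost 17·3·12 = 612; cumulative 2737; (A(((BC)D)E)): 30×17 by 17×12 → 30×12, cost 30·17·12 = 6120; cumulative 8857. Total 8857.
Order Q = ((((AB)C)D)E): (AB): 30×17 by 17×22 → 30×22, cost 30·17·22 = 11220; ((AB)C): 30×22 by 22×5 → 30×5, cost 30·22·5 = 3300; cumulative 14520; (((AB)C)D): 30×5 by 5×3 → 30×3, cost 30·5·3 = 450; cumulative 14970; ((((AB)C)D)E): 30×3 by 3×12 → 30×12, cost 30·3·12 = 1080; cumulative 16050. Total 16050.
Difference: |8857 − 16050| = 7193.

7193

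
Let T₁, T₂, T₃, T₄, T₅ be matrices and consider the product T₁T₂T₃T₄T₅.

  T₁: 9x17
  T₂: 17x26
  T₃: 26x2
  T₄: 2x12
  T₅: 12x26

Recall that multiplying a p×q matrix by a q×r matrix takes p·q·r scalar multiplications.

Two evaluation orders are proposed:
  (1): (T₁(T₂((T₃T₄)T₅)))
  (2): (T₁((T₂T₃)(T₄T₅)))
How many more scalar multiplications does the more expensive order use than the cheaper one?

Order (1) = (T₁(T₂((T₃T₄)T₅))): (T₃T₄): 26×2 by 2×12 → 26×12, cost 26·2·12 = 624; ((T₃T₄)T₅): 26×12 by 12×26 → 26×26, cost 26·12·26 = 8112; cumulative 8736; (T₂((T₃T₄)T₅)): 17×26 by 26×26 → 17×26, cost 17·26·26 = 11492; cumulative 20228; (T₁(T₂((T₃T₄)T₅))): 9×17 by 17×26 → 9×26, cost 9·17·26 = 3978; cumulative 24206. Total 24206.
Order (2) = (T₁((T₂T₃)(T₄T₅))): (T₂T₃): 17×26 by 26×2 → 17×2, cost 17·26·2 = 884; (T₄T₅): 2×12 by 12×26 → 2×26, cost 2·12·26 = 624; ((T₂T₃)(T₄T₅)): 17×2 by 2×26 → 17×26, cost 17·2·26 = 884; cumulative 2392; (T₁((T₂T₃)(T₄T₅))): 9×17 by 17×26 → 9×26, cost 9·17·26 = 3978; cumulative 6370. Total 6370.
Difference: |24206 − 6370| = 17836.

17836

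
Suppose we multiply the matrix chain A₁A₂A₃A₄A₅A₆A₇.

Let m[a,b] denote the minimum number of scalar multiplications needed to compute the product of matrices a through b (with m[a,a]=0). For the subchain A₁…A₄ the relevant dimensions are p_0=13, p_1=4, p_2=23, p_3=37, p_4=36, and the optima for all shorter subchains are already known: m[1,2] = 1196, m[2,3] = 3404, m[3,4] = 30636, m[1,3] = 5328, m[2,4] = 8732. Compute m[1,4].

10604

m[1,4] = min over k∈[1,3] of m[1,k]+m[k+1,4]+p_{0}·p_k·p_{4}.
k=1: 0 + 8732 + 13·4·36 = 10604; k=2: 1196 + 30636 + 13·23·36 = 42596; k=3: 5328 + 0 + 13·37·36 = 22644.
Minimum: 10604 at k=1.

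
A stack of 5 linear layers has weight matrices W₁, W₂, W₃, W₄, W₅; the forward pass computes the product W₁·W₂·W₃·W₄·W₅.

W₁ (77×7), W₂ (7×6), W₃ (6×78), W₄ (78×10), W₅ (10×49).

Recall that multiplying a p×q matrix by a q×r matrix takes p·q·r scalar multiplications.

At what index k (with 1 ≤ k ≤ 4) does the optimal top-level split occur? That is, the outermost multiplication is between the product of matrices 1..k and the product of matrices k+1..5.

Adjacent pairs: W₁W₂ = 77·7·6 = 3234; W₂W₃ = 7·6·78 = 3276; W₃W₄ = 6·78·10 = 4680; W₄W₅ = 78·10·49 = 38220.
Length 3: W₁..W₃: k=1: 0+3276+77·7·78=45318; k=2: 3234+0+77·6·78=39270 → min 39270 | W₂..W₄: k=2: 0+4680+7·6·10=5100; k=3: 3276+0+7·78·10=8736 → min 5100 | W₃..W₅: k=3: 0+38220+6·78·49=61152; k=4: 4680+0+6·10·49=7620 → min 7620.
Length 4: W₁..W₄: k=1: 0+5100+77·7·10=10490; k=2: 3234+4680+77·6·10=12534; k=3: 39270+0+77·78·10=99330 → min 10490 | W₂..W₅: k=2: 0+7620+7·6·49=9678; k=3: 3276+38220+7·78·49=68250; k=4: 5100+0+7·10·49=8530 → min 8530.
Top-level splits: k=1: (W₁..W₁)·(W₂..W₅) → 0+8530+77·7·49 = 34941; k=2: (W₁..W₂)·(W₃..W₅) → 3234+7620+77·6·49 = 33492; k=3: (W₁..W₃)·(W₄..W₅) → 39270+38220+77·78·49 = 371784; k=4: (W₁..W₄)·(W₅..W₅) → 10490+0+77·10·49 = 48220.
Best split is after W₂, i.e. k = 2.

2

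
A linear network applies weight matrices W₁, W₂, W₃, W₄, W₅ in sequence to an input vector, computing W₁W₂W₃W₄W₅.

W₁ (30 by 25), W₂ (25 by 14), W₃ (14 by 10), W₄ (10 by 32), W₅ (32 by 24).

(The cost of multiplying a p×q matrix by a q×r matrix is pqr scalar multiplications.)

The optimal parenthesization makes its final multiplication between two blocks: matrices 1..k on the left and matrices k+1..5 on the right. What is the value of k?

Adjacent pairs: W₁W₂ = 30·25·14 = 10500; W₂W₃ = 25·14·10 = 3500; W₃W₄ = 14·10·32 = 4480; W₄W₅ = 10·32·24 = 7680.
Length 3: W₁..W₃: k=1: 0+3500+30·25·10=11000; k=2: 10500+0+30·14·10=14700 → min 11000 | W₂..W₄: k=2: 0+4480+25·14·32=15680; k=3: 3500+0+25·10·32=11500 → min 11500 | W₃..W₅: k=3: 0+7680+14·10·24=11040; k=4: 4480+0+14·32·24=15232 → min 11040.
Length 4: W₁..W₄: k=1: 0+11500+30·25·32=35500; k=2: 10500+4480+30·14·32=28420; k=3: 11000+0+30·10·32=20600 → min 20600 | W₂..W₅: k=2: 0+11040+25·14·24=19440; k=3: 3500+7680+25·10·24=17180; k=4: 11500+0+25·32·24=30700 → min 17180.
Top-level splits: k=1: (W₁..W₁)·(W₂..W₅) → 0+17180+30·25·24 = 35180; k=2: (W₁..W₂)·(W₃..W₅) → 10500+11040+30·14·24 = 31620; k=3: (W₁..W₃)·(W₄..W₅) → 11000+7680+30·10·24 = 25880; k=4: (W₁..W₄)·(W₅..W₅) → 20600+0+30·32·24 = 43640.
Best split is after W₃, i.e. k = 3.

3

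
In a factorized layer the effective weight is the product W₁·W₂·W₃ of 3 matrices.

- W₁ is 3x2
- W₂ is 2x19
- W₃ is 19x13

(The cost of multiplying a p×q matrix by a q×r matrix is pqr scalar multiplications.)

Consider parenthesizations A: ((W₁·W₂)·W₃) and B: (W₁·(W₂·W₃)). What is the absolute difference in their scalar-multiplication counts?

Order A = ((W₁·W₂)·W₃): (W₁·W₂): 3×2 by 2×19 → 3×19, cost 3·2·19 = 114; ((W₁·W₂)·W₃): 3×19 by 19×13 → 3×13, cost 3·19·13 = 741; cumulative 855. Total 855.
Order B = (W₁·(W₂·W₃)): (W₂·W₃): 2×19 by 19×13 → 2×13, cost 2·19·13 = 494; (W₁·(W₂·W₃)): 3×2 by 2×13 → 3×13, cost 3·2·13 = 78; cumulative 572. Total 572.
Difference: |855 − 572| = 283.

283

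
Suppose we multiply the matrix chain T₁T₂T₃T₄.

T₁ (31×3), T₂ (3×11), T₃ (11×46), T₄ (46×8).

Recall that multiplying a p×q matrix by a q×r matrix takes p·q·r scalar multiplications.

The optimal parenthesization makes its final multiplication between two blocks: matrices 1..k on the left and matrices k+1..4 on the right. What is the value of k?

1

Adjacent pairs: T₁T₂ = 31·3·11 = 1023; T₂T₃ = 3·11·46 = 1518; T₃T₄ = 11·46·8 = 4048.
Length 3: T₁..T₃: k=1: 0+1518+31·3·46=5796; k=2: 1023+0+31·11·46=16709 → min 5796 | T₂..T₄: k=2: 0+4048+3·11·8=4312; k=3: 1518+0+3·46·8=2622 → min 2622.
Top-level splits: k=1: (T₁..T₁)·(T₂..T₄) → 0+2622+31·3·8 = 3366; k=2: (T₁..T₂)·(T₃..T₄) → 1023+4048+31·11·8 = 7799; k=3: (T₁..T₃)·(T₄..T₄) → 5796+0+31·46·8 = 17204.
Best split is after T₁, i.e. k = 1.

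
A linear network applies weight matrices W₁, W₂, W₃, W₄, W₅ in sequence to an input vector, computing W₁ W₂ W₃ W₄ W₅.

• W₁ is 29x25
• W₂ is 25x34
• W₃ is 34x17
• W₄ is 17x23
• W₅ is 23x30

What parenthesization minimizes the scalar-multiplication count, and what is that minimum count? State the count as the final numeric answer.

Adjacent pairs: W₁W₂ = 29·25·34 = 24650; W₂W₃ = 25·34·17 = 14450; W₃W₄ = 34·17·23 = 13294; W₄W₅ = 17·23·30 = 11730.
Length 3: W₁..W₃: k=1: 0+14450+29·25·17=26775; k=2: 24650+0+29·34·17=41412 → min 26775 | W₂..W₄: k=2: 0+13294+25·34·23=32844; k=3: 14450+0+25·17·23=24225 → min 24225 | W₃..W₅: k=3: 0+11730+34·17·30=29070; k=4: 13294+0+34·23·30=36754 → min 29070.
Length 4: W₁..W₄: k=1: 0+24225+29·25·23=40900; k=2: 24650+13294+29·34·23=60622; k=3: 26775+0+29·17·23=38114 → min 38114 | W₂..W₅: k=2: 0+29070+25·34·30=54570; k=3: 14450+11730+25·17·30=38930; k=4: 24225+0+25·23·30=41475 → min 38930.
Length 5: W₁..W₅: k=1: 0+38930+29·25·30=60680; k=2: 24650+29070+29·34·30=83300; k=3: 26775+11730+29·17·30=53295; k=4: 38114+0+29·23·30=58124 → min 53295.
Optimal parenthesization: ((W₁ (W₂ W₃)) (W₄ W₅)) with cost 53295.

53295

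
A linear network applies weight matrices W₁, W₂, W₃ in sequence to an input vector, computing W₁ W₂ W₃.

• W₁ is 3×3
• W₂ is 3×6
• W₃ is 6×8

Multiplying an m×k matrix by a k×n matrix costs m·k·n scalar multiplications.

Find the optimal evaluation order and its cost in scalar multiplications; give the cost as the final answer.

(W₁ (W₂ W₃)): cost 216.
((W₁ W₂) W₃): cost 198.
Optimal: ((W₁ W₂) W₃) with cost 198.

198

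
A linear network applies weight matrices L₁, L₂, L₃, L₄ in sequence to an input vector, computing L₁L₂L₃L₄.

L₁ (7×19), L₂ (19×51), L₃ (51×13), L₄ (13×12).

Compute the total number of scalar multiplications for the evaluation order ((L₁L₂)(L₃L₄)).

(L₁L₂): 7×19 by 19×51 → 7×51, cost 7·19·51 = 6783
(L₃L₄): 51×13 by 13×12 → 51×12, cost 51·13·12 = 7956
((L₁L₂)(L₃L₄)): 7×51 by 51×12 → 7×12, cost 7·51·12 = 4284; cumulative 19023
Total: 19023 scalar multiplications.

19023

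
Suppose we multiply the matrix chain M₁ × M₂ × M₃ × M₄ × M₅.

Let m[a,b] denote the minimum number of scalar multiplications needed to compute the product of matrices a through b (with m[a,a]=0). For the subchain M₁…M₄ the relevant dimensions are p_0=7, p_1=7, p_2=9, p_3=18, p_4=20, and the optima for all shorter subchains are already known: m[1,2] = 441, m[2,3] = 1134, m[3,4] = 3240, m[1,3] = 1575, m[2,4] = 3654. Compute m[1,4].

4095

m[1,4] = min over k∈[1,3] of m[1,k]+m[k+1,4]+p_{0}·p_k·p_{4}.
k=1: 0 + 3654 + 7·7·20 = 4634; k=2: 441 + 3240 + 7·9·20 = 4941; k=3: 1575 + 0 + 7·18·20 = 4095.
Minimum: 4095 at k=3.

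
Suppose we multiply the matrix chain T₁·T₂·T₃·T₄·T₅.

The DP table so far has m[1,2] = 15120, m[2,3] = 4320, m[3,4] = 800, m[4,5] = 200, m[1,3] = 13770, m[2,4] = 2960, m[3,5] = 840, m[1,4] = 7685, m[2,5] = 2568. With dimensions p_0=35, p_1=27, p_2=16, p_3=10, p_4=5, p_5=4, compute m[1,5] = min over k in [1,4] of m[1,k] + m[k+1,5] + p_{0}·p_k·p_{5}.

m[1,5] = min over k∈[1,4] of m[1,k]+m[k+1,5]+p_{0}·p_k·p_{5}.
k=1: 0 + 2568 + 35·27·4 = 6348; k=2: 15120 + 840 + 35·16·4 = 18200; k=3: 13770 + 200 + 35·10·4 = 15370; k=4: 7685 + 0 + 35·5·4 = 8385.
Minimum: 6348 at k=1.

6348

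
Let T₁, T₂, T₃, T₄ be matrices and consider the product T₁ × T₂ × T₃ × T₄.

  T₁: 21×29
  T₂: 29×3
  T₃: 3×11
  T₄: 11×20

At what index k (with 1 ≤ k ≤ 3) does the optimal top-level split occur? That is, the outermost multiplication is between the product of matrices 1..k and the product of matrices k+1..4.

2

Adjacent pairs: T₁T₂ = 21·29·3 = 1827; T₂T₃ = 29·3·11 = 957; T₃T₄ = 3·11·20 = 660.
Length 3: T₁..T₃: k=1: 0+957+21·29·11=7656; k=2: 1827+0+21·3·11=2520 → min 2520 | T₂..T₄: k=2: 0+660+29·3·20=2400; k=3: 957+0+29·11·20=7337 → min 2400.
Top-level splits: k=1: (T₁..T₁)·(T₂..T₄) → 0+2400+21·29·20 = 14580; k=2: (T₁..T₂)·(T₃..T₄) → 1827+660+21·3·20 = 3747; k=3: (T₁..T₃)·(T₄..T₄) → 2520+0+21·11·20 = 7140.
Best split is after T₂, i.e. k = 2.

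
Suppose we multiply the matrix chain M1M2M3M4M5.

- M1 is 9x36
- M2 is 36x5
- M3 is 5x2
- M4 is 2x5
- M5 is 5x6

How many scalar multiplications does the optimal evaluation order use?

1176

Adjacent pairs: M1M2 = 9·36·5 = 1620; M2M3 = 36·5·2 = 360; M3M4 = 5·2·5 = 50; M4M5 = 2·5·6 = 60.
Length 3: M1..M3: k=1: 0+360+9·36·2=1008; k=2: 1620+0+9·5·2=1710 → min 1008 | M2..M4: k=2: 0+50+36·5·5=950; k=3: 360+0+36·2·5=720 → min 720 | M3..M5: k=3: 0+60+5·2·6=120; k=4: 50+0+5·5·6=200 → min 120.
Length 4: M1..M4: k=1: 0+720+9·36·5=2340; k=2: 1620+50+9·5·5=1895; k=3: 1008+0+9·2·5=1098 → min 1098 | M2..M5: k=2: 0+120+36·5·6=1200; k=3: 360+60+36·2·6=852; k=4: 720+0+36·5·6=1800 → min 852.
Length 5: M1..M5: k=1: 0+852+9·36·6=2796; k=2: 1620+120+9·5·6=2010; k=3: 1008+60+9·2·6=1176; k=4: 1098+0+9·5·6=1368 → min 1176.
Optimal order: ((M1(M2M3))(M4M5)) with cost 1176.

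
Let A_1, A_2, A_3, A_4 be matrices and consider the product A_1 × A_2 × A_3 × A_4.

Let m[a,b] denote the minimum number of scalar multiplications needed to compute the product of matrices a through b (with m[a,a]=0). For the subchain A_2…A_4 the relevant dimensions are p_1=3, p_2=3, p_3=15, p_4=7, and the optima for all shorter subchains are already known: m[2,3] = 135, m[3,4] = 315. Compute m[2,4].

m[2,4] = min over k∈[2,3] of m[2,k]+m[k+1,4]+p_{1}·p_k·p_{4}.
k=2: 0 + 315 + 3·3·7 = 378; k=3: 135 + 0 + 3·15·7 = 450.
Minimum: 378 at k=2.

378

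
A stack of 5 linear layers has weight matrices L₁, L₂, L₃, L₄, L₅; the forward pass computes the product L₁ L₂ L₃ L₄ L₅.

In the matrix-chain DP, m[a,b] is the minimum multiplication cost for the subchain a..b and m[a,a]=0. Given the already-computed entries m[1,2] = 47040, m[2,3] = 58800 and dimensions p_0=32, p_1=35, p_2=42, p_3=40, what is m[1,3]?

100800

m[1,3] = min over k∈[1,2] of m[1,k]+m[k+1,3]+p_{0}·p_k·p_{3}.
k=1: 0 + 58800 + 32·35·40 = 103600; k=2: 47040 + 0 + 32·42·40 = 100800.
Minimum: 100800 at k=2.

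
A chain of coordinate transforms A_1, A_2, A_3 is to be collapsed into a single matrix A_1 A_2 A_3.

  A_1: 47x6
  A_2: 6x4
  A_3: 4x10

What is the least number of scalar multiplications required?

3008

Order (A_1 (A_2 A_3)): (A_2 A_3): 6×4 by 4×10 → 6×10, cost 6·4·10 = 240; (A_1 (A_2 A_3)): 47×6 by 6×10 → 47×10, cost 47·6·10 = 2820; cumulative 3060. Total 3060.
Order ((A_1 A_2) A_3): (A_1 A_2): 47×6 by 6×4 → 47×4, cost 47·6·4 = 1128; ((A_1 A_2) A_3): 47×4 by 4×10 → 47×10, cost 47·4·10 = 1880; cumulative 3008. Total 3008.
Minimum: 3008.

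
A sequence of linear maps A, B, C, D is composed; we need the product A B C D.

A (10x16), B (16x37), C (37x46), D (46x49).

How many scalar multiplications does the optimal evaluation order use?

45480

Adjacent pairs: AB = 10·16·37 = 5920; BC = 16·37·46 = 27232; CD = 37·46·49 = 83398.
Length 3: A..C: k=1: 0+27232+10·16·46=34592; k=2: 5920+0+10·37·46=22940 → min 22940 | B..D: k=2: 0+83398+16·37·49=112406; k=3: 27232+0+16·46·49=63296 → min 63296.
Length 4: A..D: k=1: 0+63296+10·16·49=71136; k=2: 5920+83398+10·37·49=107448; k=3: 22940+0+10·46·49=45480 → min 45480.
Optimal order: (((A B) C) D) with cost 45480.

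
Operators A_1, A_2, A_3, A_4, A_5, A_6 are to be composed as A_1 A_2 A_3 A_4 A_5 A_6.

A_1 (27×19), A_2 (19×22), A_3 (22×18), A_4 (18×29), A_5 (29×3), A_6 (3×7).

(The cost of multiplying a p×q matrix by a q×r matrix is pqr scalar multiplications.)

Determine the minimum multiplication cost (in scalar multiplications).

6114

Adjacent pairs: A_1A_2 = 27·19·22 = 11286; A_2A_3 = 19·22·18 = 7524; A_3A_4 = 22·18·29 = 11484; A_4A_5 = 18·29·3 = 1566; A_5A_6 = 29·3·7 = 609.
Length 3: A_1..A_3: k=1: 0+7524+27·19·18=16758; k=2: 11286+0+27·22·18=21978 → min 16758 | A_2..A_4: k=2: 0+11484+19·22·29=23606; k=3: 7524+0+19·18·29=17442 → min 17442 | A_3..A_5: k=3: 0+1566+22·18·3=2754; k=4: 11484+0+22·29·3=13398 → min 2754 | A_4..A_6: k=4: 0+609+18·29·7=4263; k=5: 1566+0+18·3·7=1944 → min 1944.
Length 4: A_1..A_4: k=1: 0+17442+27·19·29=32319; k=2: 11286+11484+27·22·29=39996; k=3: 16758+0+27·18·29=30852 → min 30852 | A_2..A_5: k=2: 0+2754+19·22·3=4008; k=3: 7524+1566+19·18·3=10116; k=4: 17442+0+19·29·3=19095 → min 4008 | A_3..A_6: k=3: 0+1944+22·18·7=4716; k=4: 11484+609+22·29·7=16559; k=5: 2754+0+22·3·7=3216 → min 3216.
Length 5: A_1..A_5: k=1: 0+4008+27·19·3=5547; k=2: 11286+2754+27·22·3=15822; k=3: 16758+1566+27·18·3=19782; k=4: 30852+0+27·29·3=33201 → min 5547 | A_2..A_6: k=2: 0+3216+19·22·7=6142; k=3: 7524+1944+19·18·7=11862; k=4: 17442+609+19·29·7=21908; k=5: 4008+0+19·3·7=4407 → min 4407.
Length 6: A_1..A_6: k=1: 0+4407+27·19·7=7998; k=2: 11286+3216+27·22·7=18660; k=3: 16758+1944+27·18·7=22104; k=4: 30852+609+27·29·7=36942; k=5: 5547+0+27·3·7=6114 → min 6114.
Optimal order: ((A_1 (A_2 (A_3 (A_4 A_5)))) A_6) with cost 6114.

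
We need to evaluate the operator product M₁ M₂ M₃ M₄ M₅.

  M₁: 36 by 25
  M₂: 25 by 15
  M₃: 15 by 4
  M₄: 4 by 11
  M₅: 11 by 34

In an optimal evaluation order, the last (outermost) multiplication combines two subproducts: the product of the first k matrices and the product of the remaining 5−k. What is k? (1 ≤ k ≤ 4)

Adjacent pairs: M₁M₂ = 36·25·15 = 13500; M₂M₃ = 25·15·4 = 1500; M₃M₄ = 15·4·11 = 660; M₄M₅ = 4·11·34 = 1496.
Length 3: M₁..M₃: k=1: 0+1500+36·25·4=5100; k=2: 13500+0+36·15·4=15660 → min 5100 | M₂..M₄: k=2: 0+660+25·15·11=4785; k=3: 1500+0+25·4·11=2600 → min 2600 | M₃..M₅: k=3: 0+1496+15·4·34=3536; k=4: 660+0+15·11·34=6270 → min 3536.
Length 4: M₁..M₄: k=1: 0+2600+36·25·11=12500; k=2: 13500+660+36·15·11=20100; k=3: 5100+0+36·4·11=6684 → min 6684 | M₂..M₅: k=2: 0+3536+25·15·34=16286; k=3: 1500+1496+25·4·34=6396; k=4: 2600+0+25·11·34=11950 → min 6396.
Top-level splits: k=1: (M₁..M₁)·(M₂..M₅) → 0+6396+36·25·34 = 36996; k=2: (M₁..M₂)·(M₃..M₅) → 13500+3536+36·15·34 = 35396; k=3: (M₁..M₃)·(M₄..M₅) → 5100+1496+36·4·34 = 11492; k=4: (M₁..M₄)·(M₅..M₅) → 6684+0+36·11·34 = 20148.
Best split is after M₃, i.e. k = 3.

3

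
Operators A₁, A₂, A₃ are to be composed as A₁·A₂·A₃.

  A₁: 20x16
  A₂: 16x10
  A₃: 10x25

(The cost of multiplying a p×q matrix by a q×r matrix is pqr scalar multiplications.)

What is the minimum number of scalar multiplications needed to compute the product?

8200

Order (A₁·(A₂·A₃)): (A₂·A₃): 16×10 by 10×25 → 16×25, cost 16·10·25 = 4000; (A₁·(A₂·A₃)): 20×16 by 16×25 → 20×25, cost 20·16·25 = 8000; cumulative 12000. Total 12000.
Order ((A₁·A₂)·A₃): (A₁·A₂): 20×16 by 16×10 → 20×10, cost 20·16·10 = 3200; ((A₁·A₂)·A₃): 20×10 by 10×25 → 20×25, cost 20·10·25 = 5000; cumulative 8200. Total 8200.
Minimum: 8200.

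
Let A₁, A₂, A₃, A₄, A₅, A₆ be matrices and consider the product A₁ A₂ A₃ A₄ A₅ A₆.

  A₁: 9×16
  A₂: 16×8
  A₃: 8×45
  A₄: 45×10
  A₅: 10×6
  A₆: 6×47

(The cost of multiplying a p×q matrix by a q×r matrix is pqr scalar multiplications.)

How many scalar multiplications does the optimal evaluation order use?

Adjacent pairs: A₁A₂ = 9·16·8 = 1152; A₂A₃ = 16·8·45 = 5760; A₃A₄ = 8·45·10 = 3600; A₄A₅ = 45·10·6 = 2700; A₅A₆ = 10·6·47 = 2820.
Length 3: A₁..A₃: k=1: 0+5760+9·16·45=12240; k=2: 1152+0+9·8·45=4392 → min 4392 | A₂..A₄: k=2: 0+3600+16·8·10=4880; k=3: 5760+0+16·45·10=12960 → min 4880 | A₃..A₅: k=3: 0+2700+8·45·6=4860; k=4: 3600+0+8·10·6=4080 → min 4080 | A₄..A₆: k=4: 0+2820+45·10·47=23970; k=5: 2700+0+45·6·47=15390 → min 15390.
Length 4: A₁..A₄: k=1: 0+4880+9·16·10=6320; k=2: 1152+3600+9·8·10=5472; k=3: 4392+0+9·45·10=8442 → min 5472 | A₂..A₅: k=2: 0+4080+16·8·6=4848; k=3: 5760+2700+16·45·6=12780; k=4: 4880+0+16·10·6=5840 → min 4848 | A₃..A₆: k=3: 0+15390+8·45·47=32310; k=4: 3600+2820+8·10·47=10180; k=5: 4080+0+8·6·47=6336 → min 6336.
Length 5: A₁..A₅: k=1: 0+4848+9·16·6=5712; k=2: 1152+4080+9·8·6=5664; k=3: 4392+2700+9·45·6=9522; k=4: 5472+0+9·10·6=6012 → min 5664 | A₂..A₆: k=2: 0+6336+16·8·47=12352; k=3: 5760+15390+16·45·47=54990; k=4: 4880+2820+16·10·47=15220; k=5: 4848+0+16·6·47=9360 → min 9360.
Length 6: A₁..A₆: k=1: 0+9360+9·16·47=16128; k=2: 1152+6336+9·8·47=10872; k=3: 4392+15390+9·45·47=38817; k=4: 5472+2820+9·10·47=12522; k=5: 5664+0+9·6·47=8202 → min 8202.
Optimal order: (((A₁ A₂) ((A₃ A₄) A₅)) A₆) with cost 8202.

8202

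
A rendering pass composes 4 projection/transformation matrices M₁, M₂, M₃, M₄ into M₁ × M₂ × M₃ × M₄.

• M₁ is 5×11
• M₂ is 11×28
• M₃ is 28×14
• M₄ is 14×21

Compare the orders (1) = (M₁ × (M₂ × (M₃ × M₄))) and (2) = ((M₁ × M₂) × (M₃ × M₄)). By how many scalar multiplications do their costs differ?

3143

Order (1) = (M₁ × (M₂ × (M₃ × M₄))): (M₃ × M₄): 28×14 by 14×21 → 28×21, cost 28·14·21 = 8232; (M₂ × (M₃ × M₄)): 11×28 by 28×21 → 11×21, cost 11·28·21 = 6468; cumulative 14700; (M₁ × (M₂ × (M₃ × M₄))): 5×11 by 11×21 → 5×21, cost 5·11·21 = 1155; cumulative 15855. Total 15855.
Order (2) = ((M₁ × M₂) × (M₃ × M₄)): (M₁ × M₂): 5×11 by 11×28 → 5×28, cost 5·11·28 = 1540; (M₃ × M₄): 28×14 by 14×21 → 28×21, cost 28·14·21 = 8232; ((M₁ × M₂) × (M₃ × M₄)): 5×28 by 28×21 → 5×21, cost 5·28·21 = 2940; cumulative 12712. Total 12712.
Difference: |15855 − 12712| = 3143.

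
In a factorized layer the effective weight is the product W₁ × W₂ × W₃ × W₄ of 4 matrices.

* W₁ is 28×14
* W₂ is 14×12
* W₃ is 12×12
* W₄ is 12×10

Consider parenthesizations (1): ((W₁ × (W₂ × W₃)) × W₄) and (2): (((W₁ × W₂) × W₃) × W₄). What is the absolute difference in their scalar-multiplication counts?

Order (1) = ((W₁ × (W₂ × W₃)) × W₄): (W₂ × W₃): 14×12 by 12×12 → 14×12, cost 14·12·12 = 2016; (W₁ × (W₂ × W₃)): 28×14 by 14×12 → 28×12, cost 28·14·12 = 4704; cumulative 6720; ((W₁ × (W₂ × W₃)) × W₄): 28×12 by 12×10 → 28×10, cost 28·12·10 = 3360; cumulative 10080. Total 10080.
Order (2) = (((W₁ × W₂) × W₃) × W₄): (W₁ × W₂): 28×14 by 14×12 → 28×12, cost 28·14·12 = 4704; ((W₁ × W₂) × W₃): 28×12 by 12×12 → 28×12, cost 28·12·12 = 4032; cumulative 8736; (((W₁ × W₂) × W₃) × W₄): 28×12 by 12×10 → 28×10, cost 28·12·10 = 3360; cumulative 12096. Total 12096.
Difference: |10080 − 12096| = 2016.

2016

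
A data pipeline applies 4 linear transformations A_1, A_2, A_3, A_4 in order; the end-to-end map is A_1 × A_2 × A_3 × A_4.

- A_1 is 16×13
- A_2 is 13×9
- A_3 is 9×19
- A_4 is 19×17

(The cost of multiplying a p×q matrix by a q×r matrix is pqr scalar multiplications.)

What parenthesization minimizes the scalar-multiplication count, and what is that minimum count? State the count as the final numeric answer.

7227

Adjacent pairs: A_1A_2 = 16·13·9 = 1872; A_2A_3 = 13·9·19 = 2223; A_3A_4 = 9·19·17 = 2907.
Length 3: A_1..A_3: k=1: 0+2223+16·13·19=6175; k=2: 1872+0+16·9·19=4608 → min 4608 | A_2..A_4: k=2: 0+2907+13·9·17=4896; k=3: 2223+0+13·19·17=6422 → min 4896.
Length 4: A_1..A_4: k=1: 0+4896+16·13·17=8432; k=2: 1872+2907+16·9·17=7227; k=3: 4608+0+16·19·17=9776 → min 7227.
Optimal parenthesization: ((A_1 × A_2) × (A_3 × A_4)) with cost 7227.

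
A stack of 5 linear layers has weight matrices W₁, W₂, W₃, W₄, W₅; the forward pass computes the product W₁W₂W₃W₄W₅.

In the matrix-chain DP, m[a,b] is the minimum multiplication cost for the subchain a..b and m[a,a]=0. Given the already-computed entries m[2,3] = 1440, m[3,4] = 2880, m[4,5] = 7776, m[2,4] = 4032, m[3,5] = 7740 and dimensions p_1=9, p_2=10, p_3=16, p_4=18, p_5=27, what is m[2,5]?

m[2,5] = min over k∈[2,4] of m[2,k]+m[k+1,5]+p_{1}·p_k·p_{5}.
k=2: 0 + 7740 + 9·10·27 = 10170; k=3: 1440 + 7776 + 9·16·27 = 13104; k=4: 4032 + 0 + 9·18·27 = 8406.
Minimum: 8406 at k=4.

8406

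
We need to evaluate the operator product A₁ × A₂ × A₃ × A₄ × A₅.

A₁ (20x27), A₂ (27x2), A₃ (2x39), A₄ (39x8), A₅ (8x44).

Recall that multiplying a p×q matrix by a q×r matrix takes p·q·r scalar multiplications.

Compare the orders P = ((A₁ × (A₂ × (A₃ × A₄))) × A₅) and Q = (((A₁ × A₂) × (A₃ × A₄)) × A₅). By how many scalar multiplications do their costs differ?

3352

Order P = ((A₁ × (A₂ × (A₃ × A₄))) × A₅): (A₃ × A₄): 2×39 by 39×8 → 2×8, cost 2·39·8 = 624; (A₂ × (A₃ × A₄)): 27×2 by 2×8 → 27×8, cost 27·2·8 = 432; cumulative 1056; (A₁ × (A₂ × (A₃ × A₄))): 20×27 by 27×8 → 20×8, cost 20·27·8 = 4320; cumulative 5376; ((A₁ × (A₂ × (A₃ × A₄))) × A₅): 20×8 by 8×44 → 20×44, cost 20·8·44 = 7040; cumulative 12416. Total 12416.
Order Q = (((A₁ × A₂) × (A₃ × A₄)) × A₅): (A₁ × A₂): 20×27 by 27×2 → 20×2, cost 20·27·2 = 1080; (A₃ × A₄): 2×39 by 39×8 → 2×8, cost 2·39·8 = 624; ((A₁ × A₂) × (A₃ × A₄)): 20×2 by 2×8 → 20×8, cost 20·2·8 = 320; cumulative 2024; (((A₁ × A₂) × (A₃ × A₄)) × A₅): 20×8 by 8×44 → 20×44, cost 20·8·44 = 7040; cumulative 9064. Total 9064.
Difference: |12416 − 9064| = 3352.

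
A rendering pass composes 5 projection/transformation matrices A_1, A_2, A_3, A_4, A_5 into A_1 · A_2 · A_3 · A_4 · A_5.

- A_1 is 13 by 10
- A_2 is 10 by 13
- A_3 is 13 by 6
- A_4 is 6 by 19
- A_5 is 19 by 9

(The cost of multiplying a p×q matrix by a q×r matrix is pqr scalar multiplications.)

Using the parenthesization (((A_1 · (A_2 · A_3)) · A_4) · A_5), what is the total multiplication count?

5265

(A_2 · A_3): 10×13 by 13×6 → 10×6, cost 10·13·6 = 780
(A_1 · (A_2 · A_3)): 13×10 by 10×6 → 13×6, cost 13·10·6 = 780; cumulative 1560
((A_1 · (A_2 · A_3)) · A_4): 13×6 by 6×19 → 13×19, cost 13·6·19 = 1482; cumulative 3042
(((A_1 · (A_2 · A_3)) · A_4) · A_5): 13×19 by 19×9 → 13×9, cost 13·19·9 = 2223; cumulative 5265
Total: 5265 scalar multiplications.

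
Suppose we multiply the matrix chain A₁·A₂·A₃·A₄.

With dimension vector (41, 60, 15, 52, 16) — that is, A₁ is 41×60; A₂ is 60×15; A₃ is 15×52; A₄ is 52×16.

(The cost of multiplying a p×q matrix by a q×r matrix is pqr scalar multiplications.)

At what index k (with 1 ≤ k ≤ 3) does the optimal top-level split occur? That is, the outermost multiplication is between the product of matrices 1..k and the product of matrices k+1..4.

Adjacent pairs: A₁A₂ = 41·60·15 = 36900; A₂A₃ = 60·15·52 = 46800; A₃A₄ = 15·52·16 = 12480.
Length 3: A₁..A₃: k=1: 0+46800+41·60·52=174720; k=2: 36900+0+41·15·52=68880 → min 68880 | A₂..A₄: k=2: 0+12480+60·15·16=26880; k=3: 46800+0+60·52·16=96720 → min 26880.
Top-level splits: k=1: (A₁..A₁)·(A₂..A₄) → 0+26880+41·60·16 = 66240; k=2: (A₁..A₂)·(A₃..A₄) → 36900+12480+41·15·16 = 59220; k=3: (A₁..A₃)·(A₄..A₄) → 68880+0+41·52·16 = 102992.
Best split is after A₂, i.e. k = 2.

2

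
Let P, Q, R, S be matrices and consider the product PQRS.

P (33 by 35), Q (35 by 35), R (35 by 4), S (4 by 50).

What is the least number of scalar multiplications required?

16120

Adjacent pairs: PQ = 33·35·35 = 40425; QR = 35·35·4 = 4900; RS = 35·4·50 = 7000.
Length 3: P..R: k=1: 0+4900+33·35·4=9520; k=2: 40425+0+33·35·4=45045 → min 9520 | Q..S: k=2: 0+7000+35·35·50=68250; k=3: 4900+0+35·4·50=11900 → min 11900.
Length 4: P..S: k=1: 0+11900+33·35·50=69650; k=2: 40425+7000+33·35·50=105175; k=3: 9520+0+33·4·50=16120 → min 16120.
Optimal order: ((P(QR))S) with cost 16120.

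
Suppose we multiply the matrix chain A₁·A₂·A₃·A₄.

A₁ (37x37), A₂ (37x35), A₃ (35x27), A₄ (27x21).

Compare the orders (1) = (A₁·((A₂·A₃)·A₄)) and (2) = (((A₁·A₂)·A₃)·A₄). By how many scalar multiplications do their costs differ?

Order (1) = (A₁·((A₂·A₃)·A₄)): (A₂·A₃): 37×35 by 35×27 → 37×27, cost 37·35·27 = 34965; ((A₂·A₃)·A₄): 37×27 by 27×21 → 37×21, cost 37·27·21 = 20979; cumulative 55944; (A₁·((A₂·A₃)·A₄)): 37×37 by 37×21 → 37×21, cost 37·37·21 = 28749; cumulative 84693. Total 84693.
Order (2) = (((A₁·A₂)·A₃)·A₄): (A₁·A₂): 37×37 by 37×35 → 37×35, cost 37·37·35 = 47915; ((A₁·A₂)·A₃): 37×35 by 35×27 → 37×27, cost 37·35·27 = 34965; cumulative 82880; (((A₁·A₂)·A₃)·A₄): 37×27 by 27×21 → 37×21, cost 37·27·21 = 20979; cumulative 103859. Total 103859.
Difference: |84693 − 103859| = 19166.

19166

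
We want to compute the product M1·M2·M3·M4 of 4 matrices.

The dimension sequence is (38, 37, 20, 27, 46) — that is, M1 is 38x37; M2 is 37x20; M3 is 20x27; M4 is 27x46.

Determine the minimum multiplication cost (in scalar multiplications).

Adjacent pairs: M1M2 = 38·37·20 = 28120; M2M3 = 37·20·27 = 19980; M3M4 = 20·27·46 = 24840.
Length 3: M1..M3: k=1: 0+19980+38·37·27=57942; k=2: 28120+0+38·20·27=48640 → min 48640 | M2..M4: k=2: 0+24840+37·20·46=58880; k=3: 19980+0+37·27·46=65934 → min 58880.
Length 4: M1..M4: k=1: 0+58880+38·37·46=123556; k=2: 28120+24840+38·20·46=87920; k=3: 48640+0+38·27·46=95836 → min 87920.
Optimal order: ((M1·M2)·(M3·M4)) with cost 87920.

87920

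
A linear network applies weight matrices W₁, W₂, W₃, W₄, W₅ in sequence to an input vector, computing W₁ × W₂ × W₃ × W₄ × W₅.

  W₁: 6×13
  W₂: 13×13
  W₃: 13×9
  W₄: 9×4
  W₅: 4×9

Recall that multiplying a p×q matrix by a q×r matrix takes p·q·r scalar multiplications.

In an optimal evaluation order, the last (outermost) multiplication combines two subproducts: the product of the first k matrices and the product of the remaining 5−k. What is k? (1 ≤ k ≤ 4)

4

Adjacent pairs: W₁W₂ = 6·13·13 = 1014; W₂W₃ = 13·13·9 = 1521; W₃W₄ = 13·9·4 = 468; W₄W₅ = 9·4·9 = 324.
Length 3: W₁..W₃: k=1: 0+1521+6·13·9=2223; k=2: 1014+0+6·13·9=1716 → min 1716 | W₂..W₄: k=2: 0+468+13·13·4=1144; k=3: 1521+0+13·9·4=1989 → min 1144 | W₃..W₅: k=3: 0+324+13·9·9=1377; k=4: 468+0+13·4·9=936 → min 936.
Length 4: W₁..W₄: k=1: 0+1144+6·13·4=1456; k=2: 1014+468+6·13·4=1794; k=3: 1716+0+6·9·4=1932 → min 1456 | W₂..W₅: k=2: 0+936+13·13·9=2457; k=3: 1521+324+13·9·9=2898; k=4: 1144+0+13·4·9=1612 → min 1612.
Top-level splits: k=1: (W₁..W₁)·(W₂..W₅) → 0+1612+6·13·9 = 2314; k=2: (W₁..W₂)·(W₃..W₅) → 1014+936+6·13·9 = 2652; k=3: (W₁..W₃)·(W₄..W₅) → 1716+324+6·9·9 = 2526; k=4: (W₁..W₄)·(W₅..W₅) → 1456+0+6·4·9 = 1672.
Best split is after W₄, i.e. k = 4.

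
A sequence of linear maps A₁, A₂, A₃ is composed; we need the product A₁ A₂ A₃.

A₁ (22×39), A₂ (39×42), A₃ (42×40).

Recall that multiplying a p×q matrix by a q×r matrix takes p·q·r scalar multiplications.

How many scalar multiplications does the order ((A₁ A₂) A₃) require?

(A₁ A₂): 22×39 by 39×42 → 22×42, cost 22·39·42 = 36036
((A₁ A₂) A₃): 22×42 by 42×40 → 22×40, cost 22·42·40 = 36960; cumulative 72996
Total: 72996 scalar multiplications.

72996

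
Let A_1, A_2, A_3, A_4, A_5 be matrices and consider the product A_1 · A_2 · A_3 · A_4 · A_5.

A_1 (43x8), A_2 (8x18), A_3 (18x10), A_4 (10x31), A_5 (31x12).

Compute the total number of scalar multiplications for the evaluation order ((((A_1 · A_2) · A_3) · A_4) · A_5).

(A_1 · A_2): 43×8 by 8×18 → 43×18, cost 43·8·18 = 6192
((A_1 · A_2) · A_3): 43×18 by 18×10 → 43×10, cost 43·18·10 = 7740; cumulative 13932
(((A_1 · A_2) · A_3) · A_4): 43×10 by 10×31 → 43×31, cost 43·10·31 = 13330; cumulative 27262
((((A_1 · A_2) · A_3) · A_4) · A_5): 43×31 by 31×12 → 43×12, cost 43·31·12 = 15996; cumulative 43258
Total: 43258 scalar multiplications.

43258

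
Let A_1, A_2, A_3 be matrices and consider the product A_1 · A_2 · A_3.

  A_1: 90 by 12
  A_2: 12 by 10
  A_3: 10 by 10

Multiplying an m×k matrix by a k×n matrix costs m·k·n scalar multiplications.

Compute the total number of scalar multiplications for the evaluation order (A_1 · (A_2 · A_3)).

12000

(A_2 · A_3): 12×10 by 10×10 → 12×10, cost 12·10·10 = 1200
(A_1 · (A_2 · A_3)): 90×12 by 12×10 → 90×10, cost 90·12·10 = 10800; cumulative 12000
Total: 12000 scalar multiplications.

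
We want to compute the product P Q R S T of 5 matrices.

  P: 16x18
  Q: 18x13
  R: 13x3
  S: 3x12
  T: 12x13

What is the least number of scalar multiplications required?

2658

Adjacent pairs: PQ = 16·18·13 = 3744; QR = 18·13·3 = 702; RS = 13·3·12 = 468; ST = 3·12·13 = 468.
Length 3: P..R: k=1: 0+702+16·18·3=1566; k=2: 3744+0+16·13·3=4368 → min 1566 | Q..S: k=2: 0+468+18·13·12=3276; k=3: 702+0+18·3·12=1350 → min 1350 | R..T: k=3: 0+468+13·3·13=975; k=4: 468+0+13·12·13=2496 → min 975.
Length 4: P..S: k=1: 0+1350+16·18·12=4806; k=2: 3744+468+16·13·12=6708; k=3: 1566+0+16·3·12=2142 → min 2142 | Q..T: k=2: 0+975+18·13·13=4017; k=3: 702+468+18·3·13=1872; k=4: 1350+0+18·12·13=4158 → min 1872.
Length 5: P..T: k=1: 0+1872+16·18·13=5616; k=2: 3744+975+16·13·13=7423; k=3: 1566+468+16·3·13=2658; k=4: 2142+0+16·12·13=4638 → min 2658.
Optimal order: ((P (Q R)) (S T)) with cost 2658.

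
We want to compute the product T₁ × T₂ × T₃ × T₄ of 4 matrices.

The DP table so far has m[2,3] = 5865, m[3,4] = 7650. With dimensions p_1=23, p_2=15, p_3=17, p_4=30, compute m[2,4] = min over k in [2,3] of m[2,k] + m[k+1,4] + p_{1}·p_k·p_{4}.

17595

m[2,4] = min over k∈[2,3] of m[2,k]+m[k+1,4]+p_{1}·p_k·p_{4}.
k=2: 0 + 7650 + 23·15·30 = 18000; k=3: 5865 + 0 + 23·17·30 = 17595.
Minimum: 17595 at k=3.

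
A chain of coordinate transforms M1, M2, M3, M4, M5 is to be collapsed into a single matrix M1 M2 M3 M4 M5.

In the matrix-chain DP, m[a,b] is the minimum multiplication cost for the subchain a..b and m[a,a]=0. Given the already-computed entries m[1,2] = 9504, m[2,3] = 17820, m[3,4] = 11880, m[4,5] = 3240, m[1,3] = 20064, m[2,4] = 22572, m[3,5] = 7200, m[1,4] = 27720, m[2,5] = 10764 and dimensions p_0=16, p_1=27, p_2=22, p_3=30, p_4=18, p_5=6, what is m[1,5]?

m[1,5] = min over k∈[1,4] of m[1,k]+m[k+1,5]+p_{0}·p_k·p_{5}.
k=1: 0 + 10764 + 16·27·6 = 13356; k=2: 9504 + 7200 + 16·22·6 = 18816; k=3: 20064 + 3240 + 16·30·6 = 26184; k=4: 27720 + 0 + 16·18·6 = 29448.
Minimum: 13356 at k=1.

13356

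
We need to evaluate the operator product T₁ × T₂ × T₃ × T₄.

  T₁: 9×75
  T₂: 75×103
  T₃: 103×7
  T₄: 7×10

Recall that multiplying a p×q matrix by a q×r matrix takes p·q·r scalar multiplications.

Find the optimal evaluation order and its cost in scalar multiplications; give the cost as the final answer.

Adjacent pairs: T₁T₂ = 9·75·103 = 69525; T₂T₃ = 75·103·7 = 54075; T₃T₄ = 103·7·10 = 7210.
Length 3: T₁..T₃: k=1: 0+54075+9·75·7=58800; k=2: 69525+0+9·103·7=76014 → min 58800 | T₂..T₄: k=2: 0+7210+75·103·10=84460; k=3: 54075+0+75·7·10=59325 → min 59325.
Length 4: T₁..T₄: k=1: 0+59325+9·75·10=66075; k=2: 69525+7210+9·103·10=86005; k=3: 58800+0+9·7·10=59430 → min 59430.
Optimal parenthesization: ((T₁ × (T₂ × T₃)) × T₄) with cost 59430.

59430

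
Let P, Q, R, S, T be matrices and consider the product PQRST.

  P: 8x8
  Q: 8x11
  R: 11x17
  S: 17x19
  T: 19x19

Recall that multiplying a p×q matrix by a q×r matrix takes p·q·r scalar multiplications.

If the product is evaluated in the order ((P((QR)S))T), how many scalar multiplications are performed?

8184

(QR): 8×11 by 11×17 → 8×17, cost 8·11·17 = 1496
((QR)S): 8×17 by 17×19 → 8×19, cost 8·17·19 = 2584; cumulative 4080
(P((QR)S)): 8×8 by 8×19 → 8×19, cost 8·8·19 = 1216; cumulative 5296
((P((QR)S))T): 8×19 by 19×19 → 8×19, cost 8·19·19 = 2888; cumulative 8184
Total: 8184 scalar multiplications.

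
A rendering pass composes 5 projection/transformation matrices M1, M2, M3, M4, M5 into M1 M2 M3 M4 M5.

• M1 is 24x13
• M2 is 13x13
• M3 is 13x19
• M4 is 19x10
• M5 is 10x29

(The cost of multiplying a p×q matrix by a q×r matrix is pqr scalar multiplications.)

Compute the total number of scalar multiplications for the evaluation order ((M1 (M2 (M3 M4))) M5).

(M3 M4): 13×19 by 19×10 → 13×10, cost 13·19·10 = 2470
(M2 (M3 M4)): 13×13 by 13×10 → 13×10, cost 13·13·10 = 1690; cumulative 4160
(M1 (M2 (M3 M4))): 24×13 by 13×10 → 24×10, cost 24·13·10 = 3120; cumulative 7280
((M1 (M2 (M3 M4))) M5): 24×10 by 10×29 → 24×29, cost 24·10·29 = 6960; cumulative 14240
Total: 14240 scalar multiplications.

14240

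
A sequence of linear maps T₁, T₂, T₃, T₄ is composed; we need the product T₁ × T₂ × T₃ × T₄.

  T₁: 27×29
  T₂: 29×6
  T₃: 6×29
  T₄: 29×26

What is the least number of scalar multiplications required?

Adjacent pairs: T₁T₂ = 27·29·6 = 4698; T₂T₃ = 29·6·29 = 5046; T₃T₄ = 6·29·26 = 4524.
Length 3: T₁..T₃: k=1: 0+5046+27·29·29=27753; k=2: 4698+0+27·6·29=9396 → min 9396 | T₂..T₄: k=2: 0+4524+29·6·26=9048; k=3: 5046+0+29·29·26=26912 → min 9048.
Length 4: T₁..T₄: k=1: 0+9048+27·29·26=29406; k=2: 4698+4524+27·6·26=13434; k=3: 9396+0+27·29·26=29754 → min 13434.
Optimal order: ((T₁ × T₂) × (T₃ × T₄)) with cost 13434.

13434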